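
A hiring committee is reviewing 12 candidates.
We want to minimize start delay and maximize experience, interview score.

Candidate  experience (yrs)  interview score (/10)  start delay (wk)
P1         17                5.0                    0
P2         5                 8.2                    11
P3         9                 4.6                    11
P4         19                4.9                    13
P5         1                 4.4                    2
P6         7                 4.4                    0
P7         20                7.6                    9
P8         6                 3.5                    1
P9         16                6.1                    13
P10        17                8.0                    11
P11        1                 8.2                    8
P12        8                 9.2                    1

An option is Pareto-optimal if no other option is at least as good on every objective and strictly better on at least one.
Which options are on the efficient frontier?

P1, P7, P10, P12

P1: not dominated.
P2: dominated by P12 (experience 8≥5, interview score 9.2≥8.2, start delay 1≤11).
P3: dominated by P1 (experience 17≥9, interview score 5.0≥4.6, start delay 0≤11).
P4: dominated by P7 (experience 20≥19, interview score 7.6≥4.9, start delay 9≤13).
P5: dominated by P1 (experience 17≥1, interview score 5.0≥4.4, start delay 0≤2).
P6: dominated by P1 (experience 17≥7, interview score 5.0≥4.4, start delay 0≤0).
P7: not dominated (best experience).
P8: dominated by P1 (experience 17≥6, interview score 5.0≥3.5, start delay 0≤1).
P9: dominated by P7 (experience 20≥16, interview score 7.6≥6.1, start delay 9≤13).
P10: not dominated.
P11: dominated by P12 (experience 8≥1, interview score 9.2≥8.2, start delay 1≤8).
P12: not dominated (best interview score).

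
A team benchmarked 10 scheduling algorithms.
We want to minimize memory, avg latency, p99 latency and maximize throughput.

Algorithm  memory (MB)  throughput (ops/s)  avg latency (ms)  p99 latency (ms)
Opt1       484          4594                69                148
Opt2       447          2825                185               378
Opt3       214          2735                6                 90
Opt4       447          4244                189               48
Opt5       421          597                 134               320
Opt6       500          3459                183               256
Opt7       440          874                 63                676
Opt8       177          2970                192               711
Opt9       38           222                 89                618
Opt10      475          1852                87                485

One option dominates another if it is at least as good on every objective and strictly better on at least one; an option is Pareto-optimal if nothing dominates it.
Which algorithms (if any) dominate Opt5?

Opt3: memory 214≤421, throughput 2735≥597, avg latency 6≤134, p99 latency 90≤320 — dominates Opt5.
Others (Opt1, Opt2, Opt4, Opt6, Opt7, Opt8, Opt9, Opt10) are each worse than Opt5 on at least one objective.

Opt3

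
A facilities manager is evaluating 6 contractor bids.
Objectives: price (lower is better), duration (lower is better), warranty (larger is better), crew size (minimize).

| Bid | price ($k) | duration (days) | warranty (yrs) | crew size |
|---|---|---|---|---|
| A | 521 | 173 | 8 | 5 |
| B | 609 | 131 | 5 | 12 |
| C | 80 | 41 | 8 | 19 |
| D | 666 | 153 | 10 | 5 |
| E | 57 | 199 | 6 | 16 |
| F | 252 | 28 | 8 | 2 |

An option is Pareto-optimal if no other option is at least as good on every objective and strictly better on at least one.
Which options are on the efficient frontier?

C, D, E, F

A: dominated by F (price 252≤521, duration 28≤173, warranty 8≥8, crew size 2≤5).
B: dominated by F (price 252≤609, duration 28≤131, warranty 8≥5, crew size 2≤12).
C: not dominated.
D: not dominated (best warranty).
E: not dominated (best price).
F: not dominated (best duration).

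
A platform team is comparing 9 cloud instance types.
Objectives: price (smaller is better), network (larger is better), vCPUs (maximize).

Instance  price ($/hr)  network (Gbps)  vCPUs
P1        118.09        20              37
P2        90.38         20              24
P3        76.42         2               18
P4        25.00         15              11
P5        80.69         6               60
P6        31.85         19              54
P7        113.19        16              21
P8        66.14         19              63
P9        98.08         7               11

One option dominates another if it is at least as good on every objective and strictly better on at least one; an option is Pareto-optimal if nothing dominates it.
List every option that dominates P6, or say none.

P1: worse on price (118.09 vs 31.85).
P2: worse on price (90.38 vs 31.85).
P3: worse on price (76.42 vs 31.85).
P4: worse on network (15 vs 19).
P5: worse on price (80.69 vs 31.85).
P7: worse on price (113.19 vs 31.85).
P8: worse on price (66.14 vs 31.85).
P9: worse on price (98.08 vs 31.85).
No option dominates P6.

none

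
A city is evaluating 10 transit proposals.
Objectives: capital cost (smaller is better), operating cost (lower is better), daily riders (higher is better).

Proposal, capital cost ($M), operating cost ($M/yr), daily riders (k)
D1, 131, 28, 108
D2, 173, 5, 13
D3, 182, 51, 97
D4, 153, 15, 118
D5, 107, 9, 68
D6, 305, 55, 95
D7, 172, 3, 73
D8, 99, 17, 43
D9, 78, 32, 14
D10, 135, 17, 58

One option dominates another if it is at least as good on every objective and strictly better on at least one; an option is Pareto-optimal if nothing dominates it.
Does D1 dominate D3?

D1 vs D3: capital cost 131≤182, operating cost 28≤51, daily riders 108≥97 — D1 is at least as good on every objective with at least one strict improvement.

Yes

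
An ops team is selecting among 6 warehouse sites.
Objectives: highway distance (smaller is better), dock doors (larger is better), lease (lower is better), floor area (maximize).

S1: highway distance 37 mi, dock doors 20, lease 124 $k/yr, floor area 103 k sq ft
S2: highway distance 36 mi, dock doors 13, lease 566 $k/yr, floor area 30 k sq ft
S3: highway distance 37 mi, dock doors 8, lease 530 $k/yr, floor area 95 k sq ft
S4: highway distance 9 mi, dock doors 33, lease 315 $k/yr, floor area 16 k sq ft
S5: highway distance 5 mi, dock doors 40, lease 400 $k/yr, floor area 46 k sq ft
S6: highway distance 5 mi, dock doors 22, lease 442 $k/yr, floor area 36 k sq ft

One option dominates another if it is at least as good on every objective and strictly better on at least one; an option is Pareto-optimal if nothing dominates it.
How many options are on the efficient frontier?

3

S1: not dominated (best lease).
S2: dominated by S5 (highway distance 5≤36, dock doors 40≥13, lease 400≤566, floor area 46≥30).
S3: dominated by S1 (highway distance 37≤37, dock doors 20≥8, lease 124≤530, floor area 103≥95).
S4: not dominated.
S5: not dominated (best dock doors).
S6: dominated by S5 (highway distance 5≤5, dock doors 40≥22, lease 400≤442, floor area 46≥36).
Pareto-optimal: S1, S4, S5 → 3.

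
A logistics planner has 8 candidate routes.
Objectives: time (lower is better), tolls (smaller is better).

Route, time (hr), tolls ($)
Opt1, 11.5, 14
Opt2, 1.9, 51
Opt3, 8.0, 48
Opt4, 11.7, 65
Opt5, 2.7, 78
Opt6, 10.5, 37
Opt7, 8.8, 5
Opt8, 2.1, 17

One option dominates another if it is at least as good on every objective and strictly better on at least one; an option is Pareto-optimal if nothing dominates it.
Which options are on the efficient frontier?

Opt1: dominated by Opt7 (time 8.8≤11.5, tolls 5≤14).
Opt2: not dominated (best time).
Opt3: dominated by Opt8 (time 2.1≤8.0, tolls 17≤48).
Opt4: dominated by Opt1 (time 11.5≤11.7, tolls 14≤65).
Opt5: dominated by Opt2 (time 1.9≤2.7, tolls 51≤78).
Opt6: dominated by Opt7 (time 8.8≤10.5, tolls 5≤37).
Opt7: not dominated (best tolls).
Opt8: not dominated.

Opt2, Opt7, Opt8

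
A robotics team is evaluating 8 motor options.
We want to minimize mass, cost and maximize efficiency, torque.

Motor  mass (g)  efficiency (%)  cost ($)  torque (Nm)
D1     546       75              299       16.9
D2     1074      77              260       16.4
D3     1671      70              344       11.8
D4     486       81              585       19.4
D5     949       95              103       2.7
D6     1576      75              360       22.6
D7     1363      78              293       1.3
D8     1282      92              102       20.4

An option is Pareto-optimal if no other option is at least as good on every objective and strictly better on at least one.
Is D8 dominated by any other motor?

D1: worse on efficiency (75 vs 92).
D2: worse on efficiency (77 vs 92).
D3: worse on mass (1671 vs 1282).
D4: worse on efficiency (81 vs 92).
D5: worse on cost (103 vs 102).
D6: worse on mass (1576 vs 1282).
D7: worse on mass (1363 vs 1282).
No option is at least as good as D8 on every objective and strictly better on one.

No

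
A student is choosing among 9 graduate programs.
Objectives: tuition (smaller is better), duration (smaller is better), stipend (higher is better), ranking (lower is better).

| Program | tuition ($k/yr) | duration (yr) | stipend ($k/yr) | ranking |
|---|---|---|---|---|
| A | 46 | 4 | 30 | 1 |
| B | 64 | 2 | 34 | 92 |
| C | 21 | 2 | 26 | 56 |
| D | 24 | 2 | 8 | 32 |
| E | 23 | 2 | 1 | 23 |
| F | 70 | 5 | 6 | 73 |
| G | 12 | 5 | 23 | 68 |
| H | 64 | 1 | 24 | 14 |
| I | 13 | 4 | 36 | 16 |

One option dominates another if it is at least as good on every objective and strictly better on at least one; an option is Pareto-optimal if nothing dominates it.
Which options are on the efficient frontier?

A, B, C, D, E, G, H, I

A: not dominated (best ranking).
B: not dominated.
C: not dominated.
D: not dominated.
E: not dominated.
F: dominated by A (tuition 46≤70, duration 4≤5, stipend 30≥6, ranking 1≤73).
G: not dominated (best tuition).
H: not dominated (best duration).
I: not dominated (best stipend).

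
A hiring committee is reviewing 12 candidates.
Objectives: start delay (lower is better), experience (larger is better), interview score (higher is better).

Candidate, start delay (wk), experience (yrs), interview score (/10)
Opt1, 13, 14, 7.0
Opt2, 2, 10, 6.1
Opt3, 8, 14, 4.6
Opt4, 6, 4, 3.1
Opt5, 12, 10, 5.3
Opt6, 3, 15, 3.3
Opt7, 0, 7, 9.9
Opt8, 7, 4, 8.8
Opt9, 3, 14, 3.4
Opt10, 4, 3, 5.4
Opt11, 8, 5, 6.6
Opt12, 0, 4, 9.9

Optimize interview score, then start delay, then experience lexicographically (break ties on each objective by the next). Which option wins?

First maximize interview score: best is 9.9, kept {Opt7, Opt12}.
Then minimize start delay: best is 0, kept {Opt7, Opt12}.
Then maximize experience: best is 7, kept {Opt7}.

Opt7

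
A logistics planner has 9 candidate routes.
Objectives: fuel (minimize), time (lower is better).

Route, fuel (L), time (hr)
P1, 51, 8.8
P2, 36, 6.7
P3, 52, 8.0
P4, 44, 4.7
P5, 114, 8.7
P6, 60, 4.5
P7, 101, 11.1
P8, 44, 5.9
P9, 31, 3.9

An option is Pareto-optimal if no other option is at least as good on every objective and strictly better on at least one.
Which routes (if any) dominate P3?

P2, P4, P8, P9

P2: fuel 36≤52, time 6.7≤8.0 — dominates P3.
P4: fuel 44≤52, time 4.7≤8.0 — dominates P3.
P8: fuel 44≤52, time 5.9≤8.0 — dominates P3.
P9: fuel 31≤52, time 3.9≤8.0 — dominates P3.
Others (P1, P5, P6, P7) are each worse than P3 on at least one objective.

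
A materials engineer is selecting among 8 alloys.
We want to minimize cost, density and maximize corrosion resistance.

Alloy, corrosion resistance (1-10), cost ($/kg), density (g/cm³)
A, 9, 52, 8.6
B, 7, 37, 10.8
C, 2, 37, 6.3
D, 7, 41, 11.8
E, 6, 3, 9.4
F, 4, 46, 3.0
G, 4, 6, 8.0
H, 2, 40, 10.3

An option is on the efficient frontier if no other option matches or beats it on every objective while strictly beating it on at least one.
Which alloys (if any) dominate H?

C, E, G

C: corrosion resistance 2≥2, cost 37≤40, density 6.3≤10.3 — dominates H.
E: corrosion resistance 6≥2, cost 3≤40, density 9.4≤10.3 — dominates H.
G: corrosion resistance 4≥2, cost 6≤40, density 8.0≤10.3 — dominates H.
Others (A, B, D, F) are each worse than H on at least one objective.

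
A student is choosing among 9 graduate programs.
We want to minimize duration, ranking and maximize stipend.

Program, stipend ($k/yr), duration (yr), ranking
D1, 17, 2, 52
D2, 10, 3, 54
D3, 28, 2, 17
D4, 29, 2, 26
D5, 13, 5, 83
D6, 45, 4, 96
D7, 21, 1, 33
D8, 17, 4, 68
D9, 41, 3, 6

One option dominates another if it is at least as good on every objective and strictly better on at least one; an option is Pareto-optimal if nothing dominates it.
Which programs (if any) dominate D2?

D1: stipend 17≥10, duration 2≤3, ranking 52≤54 — dominates D2.
D3: stipend 28≥10, duration 2≤3, ranking 17≤54 — dominates D2.
D4: stipend 29≥10, duration 2≤3, ranking 26≤54 — dominates D2.
D7: stipend 21≥10, duration 1≤3, ranking 33≤54 — dominates D2.
D9: stipend 41≥10, duration 3≤3, ranking 6≤54 — dominates D2.
Others (D5, D6, D8) are each worse than D2 on at least one objective.

D1, D3, D4, D7, D9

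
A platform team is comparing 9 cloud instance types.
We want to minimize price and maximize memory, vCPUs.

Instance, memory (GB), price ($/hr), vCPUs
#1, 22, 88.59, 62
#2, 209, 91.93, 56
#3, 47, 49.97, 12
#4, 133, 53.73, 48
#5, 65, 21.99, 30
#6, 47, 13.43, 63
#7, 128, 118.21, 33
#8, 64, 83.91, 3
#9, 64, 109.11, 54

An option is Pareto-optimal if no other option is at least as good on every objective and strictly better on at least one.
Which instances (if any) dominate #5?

none

#1: worse on memory (22 vs 65).
#2: worse on price (91.93 vs 21.99).
#3: worse on memory (47 vs 65).
#4: worse on price (53.73 vs 21.99).
#6: worse on memory (47 vs 65).
#7: worse on price (118.21 vs 21.99).
#8: worse on memory (64 vs 65).
#9: worse on memory (64 vs 65).
No option dominates #5.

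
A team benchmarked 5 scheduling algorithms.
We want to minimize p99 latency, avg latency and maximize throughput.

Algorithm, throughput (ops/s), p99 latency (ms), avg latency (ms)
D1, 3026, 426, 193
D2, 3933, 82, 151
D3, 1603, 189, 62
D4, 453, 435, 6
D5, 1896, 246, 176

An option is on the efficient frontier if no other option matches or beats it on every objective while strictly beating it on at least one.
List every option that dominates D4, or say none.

none

D1: worse on avg latency (193 vs 6).
D2: worse on avg latency (151 vs 6).
D3: worse on avg latency (62 vs 6).
D5: worse on avg latency (176 vs 6).
No option dominates D4.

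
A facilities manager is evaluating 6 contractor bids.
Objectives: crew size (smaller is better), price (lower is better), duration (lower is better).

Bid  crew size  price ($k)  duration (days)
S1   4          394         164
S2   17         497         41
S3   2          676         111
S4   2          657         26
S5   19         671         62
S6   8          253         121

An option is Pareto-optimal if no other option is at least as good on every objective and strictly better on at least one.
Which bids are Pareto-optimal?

S1: not dominated.
S2: not dominated.
S3: dominated by S4 (crew size 2≤2, price 657≤676, duration 26≤111).
S4: not dominated (best duration).
S5: dominated by S2 (crew size 17≤19, price 497≤671, duration 41≤62).
S6: not dominated (best price).

S1, S2, S4, S6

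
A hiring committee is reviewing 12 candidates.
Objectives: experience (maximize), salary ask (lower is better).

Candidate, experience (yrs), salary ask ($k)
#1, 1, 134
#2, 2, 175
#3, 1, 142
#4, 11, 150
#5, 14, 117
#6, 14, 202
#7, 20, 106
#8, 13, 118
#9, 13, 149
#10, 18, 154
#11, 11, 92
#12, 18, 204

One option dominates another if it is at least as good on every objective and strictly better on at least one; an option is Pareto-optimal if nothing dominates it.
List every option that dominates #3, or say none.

#1: experience 1≥1, salary ask 134≤142 — dominates #3.
#5: experience 14≥1, salary ask 117≤142 — dominates #3.
#7: experience 20≥1, salary ask 106≤142 — dominates #3.
#8: experience 13≥1, salary ask 118≤142 — dominates #3.
#11: experience 11≥1, salary ask 92≤142 — dominates #3.
Others (#2, #4, #6, #9, #10, #12) are each worse than #3 on at least one objective.

#1, #5, #7, #8, #11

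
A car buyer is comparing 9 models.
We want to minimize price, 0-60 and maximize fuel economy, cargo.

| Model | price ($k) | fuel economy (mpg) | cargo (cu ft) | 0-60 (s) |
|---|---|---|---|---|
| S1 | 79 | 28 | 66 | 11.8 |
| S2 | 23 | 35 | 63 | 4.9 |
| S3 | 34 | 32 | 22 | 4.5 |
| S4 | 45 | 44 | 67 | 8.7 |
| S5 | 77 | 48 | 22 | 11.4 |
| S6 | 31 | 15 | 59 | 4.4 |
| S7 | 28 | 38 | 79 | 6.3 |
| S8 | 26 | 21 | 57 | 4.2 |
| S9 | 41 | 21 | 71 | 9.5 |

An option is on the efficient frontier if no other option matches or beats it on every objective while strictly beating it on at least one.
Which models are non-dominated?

S2, S3, S4, S5, S6, S7, S8

S1: dominated by S4 (price 45≤79, fuel economy 44≥28, cargo 67≥66, 0-60 8.7≤11.8).
S2: not dominated (best price).
S3: not dominated.
S4: not dominated.
S5: not dominated (best fuel economy).
S6: not dominated.
S7: not dominated (best cargo).
S8: not dominated (best 0-60).
S9: dominated by S7 (price 28≤41, fuel economy 38≥21, cargo 79≥71, 0-60 6.3≤9.5).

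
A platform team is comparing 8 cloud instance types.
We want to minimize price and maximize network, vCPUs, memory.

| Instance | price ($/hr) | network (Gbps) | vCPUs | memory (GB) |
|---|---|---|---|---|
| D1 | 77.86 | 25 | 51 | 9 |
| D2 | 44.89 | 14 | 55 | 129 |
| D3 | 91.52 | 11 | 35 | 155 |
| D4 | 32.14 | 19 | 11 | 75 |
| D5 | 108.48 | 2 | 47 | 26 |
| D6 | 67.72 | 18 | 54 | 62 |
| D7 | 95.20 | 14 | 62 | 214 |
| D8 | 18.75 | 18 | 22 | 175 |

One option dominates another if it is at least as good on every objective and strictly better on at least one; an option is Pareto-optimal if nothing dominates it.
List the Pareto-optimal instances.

D1: not dominated (best network).
D2: not dominated.
D3: not dominated.
D4: not dominated.
D5: dominated by D2 (price 44.89≤108.48, network 14≥2, vCPUs 55≥47, memory 129≥26).
D6: not dominated.
D7: not dominated (best vCPUs).
D8: not dominated (best price).

D1, D2, D3, D4, D6, D7, D8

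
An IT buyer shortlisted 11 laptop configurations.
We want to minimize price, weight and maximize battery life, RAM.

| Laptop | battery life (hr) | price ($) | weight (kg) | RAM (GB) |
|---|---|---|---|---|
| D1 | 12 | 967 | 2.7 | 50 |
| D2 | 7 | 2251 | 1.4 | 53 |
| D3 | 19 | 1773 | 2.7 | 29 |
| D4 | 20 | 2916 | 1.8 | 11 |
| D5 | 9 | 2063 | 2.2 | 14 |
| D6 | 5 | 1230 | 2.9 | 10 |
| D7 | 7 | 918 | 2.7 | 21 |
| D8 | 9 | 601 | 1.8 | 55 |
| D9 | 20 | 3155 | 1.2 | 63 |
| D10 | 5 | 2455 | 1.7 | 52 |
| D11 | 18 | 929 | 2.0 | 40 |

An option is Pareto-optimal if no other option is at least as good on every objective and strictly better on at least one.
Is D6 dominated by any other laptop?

Yes

D1 vs D6: battery life 12≥5, price 967≤1230, weight 2.7≤2.9, RAM 50≥10 — D1 is at least as good on every objective and strictly better on at least one, so D1 dominates D6.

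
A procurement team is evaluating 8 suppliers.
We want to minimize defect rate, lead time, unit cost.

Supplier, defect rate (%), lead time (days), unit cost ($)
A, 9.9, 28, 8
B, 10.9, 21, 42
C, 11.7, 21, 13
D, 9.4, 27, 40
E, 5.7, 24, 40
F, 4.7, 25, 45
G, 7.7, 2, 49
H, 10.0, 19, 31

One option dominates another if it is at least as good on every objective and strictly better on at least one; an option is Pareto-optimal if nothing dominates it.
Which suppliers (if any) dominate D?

E

E: defect rate 5.7≤9.4, lead time 24≤27, unit cost 40≤40 — dominates D.
Others (A, B, C, F, G, H) are each worse than D on at least one objective.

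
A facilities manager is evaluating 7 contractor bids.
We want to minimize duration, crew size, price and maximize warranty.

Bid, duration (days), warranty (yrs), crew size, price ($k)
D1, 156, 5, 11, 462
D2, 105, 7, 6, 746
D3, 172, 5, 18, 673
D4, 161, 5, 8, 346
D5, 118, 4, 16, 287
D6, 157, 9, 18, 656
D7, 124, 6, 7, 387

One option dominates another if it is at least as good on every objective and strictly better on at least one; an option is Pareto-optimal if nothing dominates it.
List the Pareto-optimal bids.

D2, D4, D5, D6, D7

D1: dominated by D7 (duration 124≤156, warranty 6≥5, crew size 7≤11, price 387≤462).
D2: not dominated (best duration).
D3: dominated by D1 (duration 156≤172, warranty 5≥5, crew size 11≤18, price 462≤673).
D4: not dominated.
D5: not dominated (best price).
D6: not dominated (best warranty).
D7: not dominated.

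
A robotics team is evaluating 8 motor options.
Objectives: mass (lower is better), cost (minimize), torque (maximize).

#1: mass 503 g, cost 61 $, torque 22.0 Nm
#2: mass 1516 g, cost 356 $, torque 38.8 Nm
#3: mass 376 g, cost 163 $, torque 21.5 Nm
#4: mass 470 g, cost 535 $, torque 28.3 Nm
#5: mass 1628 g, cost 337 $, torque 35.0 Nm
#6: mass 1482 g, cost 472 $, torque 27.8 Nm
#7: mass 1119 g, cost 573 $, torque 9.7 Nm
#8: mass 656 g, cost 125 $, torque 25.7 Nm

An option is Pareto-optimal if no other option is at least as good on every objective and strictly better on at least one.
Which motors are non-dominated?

#1, #2, #3, #4, #5, #6, #8

#1: not dominated (best cost).
#2: not dominated (best torque).
#3: not dominated (best mass).
#4: not dominated.
#5: not dominated.
#6: not dominated.
#7: dominated by #1 (mass 503≤1119, cost 61≤573, torque 22.0≥9.7).
#8: not dominated.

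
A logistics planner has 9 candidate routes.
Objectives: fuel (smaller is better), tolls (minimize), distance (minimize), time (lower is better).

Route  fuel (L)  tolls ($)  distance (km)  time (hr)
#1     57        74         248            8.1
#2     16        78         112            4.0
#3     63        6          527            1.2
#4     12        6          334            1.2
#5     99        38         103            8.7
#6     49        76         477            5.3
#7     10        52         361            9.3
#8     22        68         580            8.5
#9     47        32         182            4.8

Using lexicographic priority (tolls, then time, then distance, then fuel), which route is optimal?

First minimize tolls: best is 6, kept {#3, #4}.
Then minimize time: best is 1.2, kept {#3, #4}.
Then minimize distance: best is 334, kept {#4}.

#4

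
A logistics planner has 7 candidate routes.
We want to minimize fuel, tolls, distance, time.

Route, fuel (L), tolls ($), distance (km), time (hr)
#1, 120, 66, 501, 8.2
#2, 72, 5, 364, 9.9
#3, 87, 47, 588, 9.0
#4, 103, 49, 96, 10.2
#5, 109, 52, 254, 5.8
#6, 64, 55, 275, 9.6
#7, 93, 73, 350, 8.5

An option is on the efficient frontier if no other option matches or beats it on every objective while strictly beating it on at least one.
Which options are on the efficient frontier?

#1: dominated by #5 (fuel 109≤120, tolls 52≤66, distance 254≤501, time 5.8≤8.2).
#2: not dominated (best tolls).
#3: not dominated.
#4: not dominated (best distance).
#5: not dominated (best time).
#6: not dominated (best fuel).
#7: not dominated.

#2, #3, #4, #5, #6, #7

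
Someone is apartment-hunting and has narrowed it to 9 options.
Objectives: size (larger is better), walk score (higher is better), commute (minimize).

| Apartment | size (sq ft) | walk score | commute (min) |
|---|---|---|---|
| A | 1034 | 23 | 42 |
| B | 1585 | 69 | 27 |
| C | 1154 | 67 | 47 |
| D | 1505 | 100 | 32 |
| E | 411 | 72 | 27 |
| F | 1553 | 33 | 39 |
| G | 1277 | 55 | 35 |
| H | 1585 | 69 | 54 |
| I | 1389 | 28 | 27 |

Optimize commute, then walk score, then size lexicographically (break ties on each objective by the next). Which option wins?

First minimize commute: best is 27, kept {B, E, I}.
Then maximize walk score: best is 72, kept {E}.

E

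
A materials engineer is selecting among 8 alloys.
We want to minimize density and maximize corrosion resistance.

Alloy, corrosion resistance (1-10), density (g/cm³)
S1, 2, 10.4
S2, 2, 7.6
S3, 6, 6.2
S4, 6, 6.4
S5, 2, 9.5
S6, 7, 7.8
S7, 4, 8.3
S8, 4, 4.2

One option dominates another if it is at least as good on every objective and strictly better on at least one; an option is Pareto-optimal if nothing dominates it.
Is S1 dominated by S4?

Yes

S4 vs S1: corrosion resistance 6≥2, density 6.4≤10.4 — S4 is at least as good on every objective with at least one strict improvement.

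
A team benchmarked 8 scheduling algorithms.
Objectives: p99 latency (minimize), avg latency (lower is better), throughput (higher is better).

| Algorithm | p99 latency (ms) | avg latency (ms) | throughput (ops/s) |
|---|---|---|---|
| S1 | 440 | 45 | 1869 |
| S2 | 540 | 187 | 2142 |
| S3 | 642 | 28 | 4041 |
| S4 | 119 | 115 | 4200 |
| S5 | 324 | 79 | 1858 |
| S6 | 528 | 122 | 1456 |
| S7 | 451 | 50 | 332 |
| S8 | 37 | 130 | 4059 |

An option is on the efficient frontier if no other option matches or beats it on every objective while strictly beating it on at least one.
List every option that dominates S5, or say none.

none

S1: worse on p99 latency (440 vs 324).
S2: worse on p99 latency (540 vs 324).
S3: worse on p99 latency (642 vs 324).
S4: worse on avg latency (115 vs 79).
S6: worse on p99 latency (528 vs 324).
S7: worse on p99 latency (451 vs 324).
S8: worse on avg latency (130 vs 79).
No option dominates S5.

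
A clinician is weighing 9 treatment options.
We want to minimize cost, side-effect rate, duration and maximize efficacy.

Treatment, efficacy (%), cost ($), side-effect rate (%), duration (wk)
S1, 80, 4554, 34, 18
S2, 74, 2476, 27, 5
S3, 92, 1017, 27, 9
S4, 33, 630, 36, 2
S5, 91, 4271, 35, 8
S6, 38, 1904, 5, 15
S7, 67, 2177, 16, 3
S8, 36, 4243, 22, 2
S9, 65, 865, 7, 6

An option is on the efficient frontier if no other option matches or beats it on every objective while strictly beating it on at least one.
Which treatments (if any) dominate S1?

S3: efficacy 92≥80, cost 1017≤4554, side-effect rate 27≤34, duration 9≤18 — dominates S1.
Others (S2, S4, S5, S6, S7, S8, S9) are each worse than S1 on at least one objective.

S3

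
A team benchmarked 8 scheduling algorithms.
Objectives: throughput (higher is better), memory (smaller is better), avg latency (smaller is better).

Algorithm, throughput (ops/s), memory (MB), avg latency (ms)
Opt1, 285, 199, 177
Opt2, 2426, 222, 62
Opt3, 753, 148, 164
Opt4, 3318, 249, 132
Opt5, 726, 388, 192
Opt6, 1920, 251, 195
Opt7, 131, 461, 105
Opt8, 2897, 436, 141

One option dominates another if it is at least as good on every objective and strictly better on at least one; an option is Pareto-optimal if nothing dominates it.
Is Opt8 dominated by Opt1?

No

Opt1 vs Opt8: Opt1 is worse on throughput (285 vs 2897), so it does not dominate Opt8.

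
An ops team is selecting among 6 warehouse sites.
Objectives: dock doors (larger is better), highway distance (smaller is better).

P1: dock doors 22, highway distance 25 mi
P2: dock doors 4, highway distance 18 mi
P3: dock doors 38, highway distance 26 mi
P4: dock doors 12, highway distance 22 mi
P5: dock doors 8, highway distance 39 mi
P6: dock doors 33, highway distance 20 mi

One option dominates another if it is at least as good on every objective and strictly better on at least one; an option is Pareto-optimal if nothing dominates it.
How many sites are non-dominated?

3

P1: dominated by P6 (dock doors 33≥22, highway distance 20≤25).
P2: not dominated (best highway distance).
P3: not dominated (best dock doors).
P4: dominated by P6 (dock doors 33≥12, highway distance 20≤22).
P5: dominated by P1 (dock doors 22≥8, highway distance 25≤39).
P6: not dominated.
Pareto-optimal: P2, P3, P6 → 3.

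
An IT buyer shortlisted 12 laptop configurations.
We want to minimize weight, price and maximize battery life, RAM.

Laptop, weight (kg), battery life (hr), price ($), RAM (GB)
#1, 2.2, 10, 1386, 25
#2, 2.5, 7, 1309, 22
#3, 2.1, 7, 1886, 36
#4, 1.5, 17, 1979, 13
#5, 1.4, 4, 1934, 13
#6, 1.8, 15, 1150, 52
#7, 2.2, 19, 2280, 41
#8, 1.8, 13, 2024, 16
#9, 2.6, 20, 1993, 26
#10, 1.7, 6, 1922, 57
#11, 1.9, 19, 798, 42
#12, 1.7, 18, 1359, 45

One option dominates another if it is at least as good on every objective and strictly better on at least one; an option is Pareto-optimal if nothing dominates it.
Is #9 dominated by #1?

No

#1 vs #9: #1 is worse on battery life (10 vs 20), so it does not dominate #9.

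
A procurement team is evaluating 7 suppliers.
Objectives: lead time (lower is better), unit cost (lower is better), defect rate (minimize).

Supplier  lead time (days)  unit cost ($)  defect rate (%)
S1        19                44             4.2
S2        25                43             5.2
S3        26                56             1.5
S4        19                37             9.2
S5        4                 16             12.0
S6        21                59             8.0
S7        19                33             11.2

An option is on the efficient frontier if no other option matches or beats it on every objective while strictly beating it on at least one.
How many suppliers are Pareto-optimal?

S1: not dominated.
S2: not dominated.
S3: not dominated (best defect rate).
S4: not dominated.
S5: not dominated (best lead time).
S6: dominated by S1 (lead time 19≤21, unit cost 44≤59, defect rate 4.2≤8.0).
S7: not dominated.
Pareto-optimal: S1, S2, S3, S4, S5, S7 → 6.

6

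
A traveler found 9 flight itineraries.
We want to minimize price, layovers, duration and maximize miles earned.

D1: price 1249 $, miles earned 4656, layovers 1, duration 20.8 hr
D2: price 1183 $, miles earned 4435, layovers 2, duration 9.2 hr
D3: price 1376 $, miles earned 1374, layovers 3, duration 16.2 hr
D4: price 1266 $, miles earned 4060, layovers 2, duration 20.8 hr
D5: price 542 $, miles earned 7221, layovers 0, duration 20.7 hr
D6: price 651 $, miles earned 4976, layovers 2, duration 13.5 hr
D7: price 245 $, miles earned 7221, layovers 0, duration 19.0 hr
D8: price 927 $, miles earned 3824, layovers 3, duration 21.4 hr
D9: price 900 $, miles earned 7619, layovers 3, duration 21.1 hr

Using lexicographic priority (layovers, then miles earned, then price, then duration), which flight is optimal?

D7

First minimize layovers: best is 0, kept {D5, D7}.
Then maximize miles earned: best is 7221, kept {D5, D7}.
Then minimize price: best is 245, kept {D7}.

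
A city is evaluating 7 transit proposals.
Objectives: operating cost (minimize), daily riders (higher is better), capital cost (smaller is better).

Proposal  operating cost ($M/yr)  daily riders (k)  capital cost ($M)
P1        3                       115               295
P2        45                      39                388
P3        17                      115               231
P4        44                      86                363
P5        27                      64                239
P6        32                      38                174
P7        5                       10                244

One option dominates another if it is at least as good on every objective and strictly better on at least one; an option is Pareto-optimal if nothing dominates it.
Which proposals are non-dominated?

P1: not dominated (best operating cost).
P2: dominated by P1 (operating cost 3≤45, daily riders 115≥39, capital cost 295≤388).
P3: not dominated.
P4: dominated by P1 (operating cost 3≤44, daily riders 115≥86, capital cost 295≤363).
P5: dominated by P3 (operating cost 17≤27, daily riders 115≥64, capital cost 231≤239).
P6: not dominated (best capital cost).
P7: not dominated.

P1, P3, P6, P7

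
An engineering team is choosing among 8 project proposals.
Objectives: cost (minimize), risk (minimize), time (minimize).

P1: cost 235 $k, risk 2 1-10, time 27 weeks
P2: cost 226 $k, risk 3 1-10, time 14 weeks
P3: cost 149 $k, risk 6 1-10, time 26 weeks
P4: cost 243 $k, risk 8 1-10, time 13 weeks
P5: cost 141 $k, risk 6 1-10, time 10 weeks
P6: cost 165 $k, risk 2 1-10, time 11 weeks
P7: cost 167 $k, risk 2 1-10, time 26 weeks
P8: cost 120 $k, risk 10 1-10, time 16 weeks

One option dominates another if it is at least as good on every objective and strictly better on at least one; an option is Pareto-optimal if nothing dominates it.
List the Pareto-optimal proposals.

P5, P6, P8

P1: dominated by P6 (cost 165≤235, risk 2≤2, time 11≤27).
P2: dominated by P6 (cost 165≤226, risk 2≤3, time 11≤14).
P3: dominated by P5 (cost 141≤149, risk 6≤6, time 10≤26).
P4: dominated by P5 (cost 141≤243, risk 6≤8, time 10≤13).
P5: not dominated (best time).
P6: not dominated.
P7: dominated by P6 (cost 165≤167, risk 2≤2, time 11≤26).
P8: not dominated (best cost).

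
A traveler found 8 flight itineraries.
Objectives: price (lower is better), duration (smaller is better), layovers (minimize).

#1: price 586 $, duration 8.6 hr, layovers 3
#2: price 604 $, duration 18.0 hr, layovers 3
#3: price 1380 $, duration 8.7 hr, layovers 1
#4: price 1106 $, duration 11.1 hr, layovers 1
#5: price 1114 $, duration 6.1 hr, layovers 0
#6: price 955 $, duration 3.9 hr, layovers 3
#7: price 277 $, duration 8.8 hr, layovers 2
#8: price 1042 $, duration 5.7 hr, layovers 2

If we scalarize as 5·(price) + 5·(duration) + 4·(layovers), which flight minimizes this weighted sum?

#1: 5·586 + 5·8.6 + 4·3 = 2985.0
#2: 5·604 + 5·18.0 + 4·3 = 3122.0
#3: 5·1380 + 5·8.7 + 4·1 = 6947.5
#4: 5·1106 + 5·11.1 + 4·1 = 5589.5
#5: 5·1114 + 5·6.1 + 4·0 = 5600.5
#6: 5·955 + 5·3.9 + 4·3 = 4806.5
#7: 5·277 + 5·8.8 + 4·2 = 1437.0
#8: 5·1042 + 5·5.7 + 4·2 = 5246.5
Lowest: #7 at 1437.0.

#7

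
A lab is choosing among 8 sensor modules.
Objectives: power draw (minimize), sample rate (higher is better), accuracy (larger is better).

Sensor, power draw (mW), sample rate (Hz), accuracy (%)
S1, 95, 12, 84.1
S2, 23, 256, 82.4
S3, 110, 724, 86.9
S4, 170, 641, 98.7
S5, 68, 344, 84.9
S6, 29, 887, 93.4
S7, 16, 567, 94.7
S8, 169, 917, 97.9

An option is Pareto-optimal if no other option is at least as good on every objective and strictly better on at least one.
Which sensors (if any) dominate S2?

S7

S7: power draw 16≤23, sample rate 567≥256, accuracy 94.7≥82.4 — dominates S2.
Others (S1, S3, S4, S5, S6, S8) are each worse than S2 on at least one objective.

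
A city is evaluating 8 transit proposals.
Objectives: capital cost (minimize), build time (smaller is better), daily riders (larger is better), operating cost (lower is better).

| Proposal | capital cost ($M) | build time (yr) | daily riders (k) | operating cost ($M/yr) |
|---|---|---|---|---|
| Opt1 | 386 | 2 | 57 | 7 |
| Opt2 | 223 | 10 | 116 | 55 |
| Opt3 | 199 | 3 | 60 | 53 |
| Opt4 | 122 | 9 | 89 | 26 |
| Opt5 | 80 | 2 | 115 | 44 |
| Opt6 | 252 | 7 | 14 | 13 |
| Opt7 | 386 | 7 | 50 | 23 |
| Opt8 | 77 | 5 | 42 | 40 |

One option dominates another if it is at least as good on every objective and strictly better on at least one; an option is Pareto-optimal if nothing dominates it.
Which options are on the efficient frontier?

Opt1, Opt2, Opt4, Opt5, Opt6, Opt8

Opt1: not dominated (best operating cost).
Opt2: not dominated (best daily riders).
Opt3: dominated by Opt5 (capital cost 80≤199, build time 2≤3, daily riders 115≥60, operating cost 44≤53).
Opt4: not dominated.
Opt5: not dominated.
Opt6: not dominated.
Opt7: dominated by Opt1 (capital cost 386≤386, build time 2≤7, daily riders 57≥50, operating cost 7≤23).
Opt8: not dominated (best capital cost).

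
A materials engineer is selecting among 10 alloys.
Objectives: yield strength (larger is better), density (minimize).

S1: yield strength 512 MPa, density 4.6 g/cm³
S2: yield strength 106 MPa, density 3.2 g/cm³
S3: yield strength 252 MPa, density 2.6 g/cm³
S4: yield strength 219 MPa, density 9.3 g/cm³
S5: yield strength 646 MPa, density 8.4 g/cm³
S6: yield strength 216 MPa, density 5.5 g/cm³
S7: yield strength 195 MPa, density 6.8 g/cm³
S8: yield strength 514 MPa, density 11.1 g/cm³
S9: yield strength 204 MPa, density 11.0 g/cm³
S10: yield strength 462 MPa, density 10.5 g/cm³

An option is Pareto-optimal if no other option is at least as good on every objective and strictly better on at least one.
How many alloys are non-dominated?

S1: not dominated.
S2: dominated by S3 (yield strength 252≥106, density 2.6≤3.2).
S3: not dominated (best density).
S4: dominated by S1 (yield strength 512≥219, density 4.6≤9.3).
S5: not dominated (best yield strength).
S6: dominated by S1 (yield strength 512≥216, density 4.6≤5.5).
S7: dominated by S1 (yield strength 512≥195, density 4.6≤6.8).
S8: dominated by S5 (yield strength 646≥514, density 8.4≤11.1).
S9: dominated by S1 (yield strength 512≥204, density 4.6≤11.0).
S10: dominated by S1 (yield strength 512≥462, density 4.6≤10.5).
Pareto-optimal: S1, S3, S5 → 3.

3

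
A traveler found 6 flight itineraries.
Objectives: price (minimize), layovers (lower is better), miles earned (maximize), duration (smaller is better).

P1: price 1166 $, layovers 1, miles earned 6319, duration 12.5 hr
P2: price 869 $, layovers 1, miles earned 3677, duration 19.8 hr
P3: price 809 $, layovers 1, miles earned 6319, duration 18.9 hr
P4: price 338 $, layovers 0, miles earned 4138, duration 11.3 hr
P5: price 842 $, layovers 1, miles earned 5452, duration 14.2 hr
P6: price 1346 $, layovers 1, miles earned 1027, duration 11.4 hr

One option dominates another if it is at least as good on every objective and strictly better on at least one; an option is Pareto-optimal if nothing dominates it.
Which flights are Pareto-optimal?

P1, P3, P4, P5

P1: not dominated.
P2: dominated by P3 (price 809≤869, layovers 1≤1, miles earned 6319≥3677, duration 18.9≤19.8).
P3: not dominated.
P4: not dominated (best price).
P5: not dominated.
P6: dominated by P4 (price 338≤1346, layovers 0≤1, miles earned 4138≥1027, duration 11.3≤11.4).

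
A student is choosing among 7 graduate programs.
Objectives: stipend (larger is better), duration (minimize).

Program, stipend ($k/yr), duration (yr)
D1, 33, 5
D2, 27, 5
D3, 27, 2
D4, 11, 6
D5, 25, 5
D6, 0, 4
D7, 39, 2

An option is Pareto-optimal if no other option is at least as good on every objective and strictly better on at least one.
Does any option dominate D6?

Yes

D3 vs D6: stipend 27≥0, duration 2≤4 — D3 is at least as good on every objective and strictly better on at least one, so D3 dominates D6.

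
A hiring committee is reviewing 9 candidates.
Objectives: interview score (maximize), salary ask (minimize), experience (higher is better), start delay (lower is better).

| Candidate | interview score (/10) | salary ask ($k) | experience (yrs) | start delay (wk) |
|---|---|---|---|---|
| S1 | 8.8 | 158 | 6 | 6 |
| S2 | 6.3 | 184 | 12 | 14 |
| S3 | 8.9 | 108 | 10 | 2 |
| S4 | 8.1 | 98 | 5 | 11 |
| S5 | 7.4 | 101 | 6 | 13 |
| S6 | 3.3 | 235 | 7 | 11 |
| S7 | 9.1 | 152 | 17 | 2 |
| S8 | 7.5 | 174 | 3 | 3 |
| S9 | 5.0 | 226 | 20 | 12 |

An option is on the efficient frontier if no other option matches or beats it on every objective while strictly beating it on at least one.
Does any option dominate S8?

Yes

S3 vs S8: interview score 8.9≥7.5, salary ask 108≤174, experience 10≥3, start delay 2≤3 — S3 is at least as good on every objective and strictly better on at least one, so S3 dominates S8.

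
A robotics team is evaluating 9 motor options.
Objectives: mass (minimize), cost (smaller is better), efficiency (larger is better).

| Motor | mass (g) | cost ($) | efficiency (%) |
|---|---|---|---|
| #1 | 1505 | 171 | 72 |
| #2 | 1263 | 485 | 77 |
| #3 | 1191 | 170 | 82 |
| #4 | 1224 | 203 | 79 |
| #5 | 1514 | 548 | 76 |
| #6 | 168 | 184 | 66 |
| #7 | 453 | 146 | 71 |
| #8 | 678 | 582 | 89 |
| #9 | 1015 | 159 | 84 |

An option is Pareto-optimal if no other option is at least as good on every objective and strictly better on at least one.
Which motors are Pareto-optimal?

#1: dominated by #3 (mass 1191≤1505, cost 170≤171, efficiency 82≥72).
#2: dominated by #3 (mass 1191≤1263, cost 170≤485, efficiency 82≥77).
#3: dominated by #9 (mass 1015≤1191, cost 159≤170, efficiency 84≥82).
#4: dominated by #3 (mass 1191≤1224, cost 170≤203, efficiency 82≥79).
#5: dominated by #2 (mass 1263≤1514, cost 485≤548, efficiency 77≥76).
#6: not dominated (best mass).
#7: not dominated (best cost).
#8: not dominated (best efficiency).
#9: not dominated.

#6, #7, #8, #9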